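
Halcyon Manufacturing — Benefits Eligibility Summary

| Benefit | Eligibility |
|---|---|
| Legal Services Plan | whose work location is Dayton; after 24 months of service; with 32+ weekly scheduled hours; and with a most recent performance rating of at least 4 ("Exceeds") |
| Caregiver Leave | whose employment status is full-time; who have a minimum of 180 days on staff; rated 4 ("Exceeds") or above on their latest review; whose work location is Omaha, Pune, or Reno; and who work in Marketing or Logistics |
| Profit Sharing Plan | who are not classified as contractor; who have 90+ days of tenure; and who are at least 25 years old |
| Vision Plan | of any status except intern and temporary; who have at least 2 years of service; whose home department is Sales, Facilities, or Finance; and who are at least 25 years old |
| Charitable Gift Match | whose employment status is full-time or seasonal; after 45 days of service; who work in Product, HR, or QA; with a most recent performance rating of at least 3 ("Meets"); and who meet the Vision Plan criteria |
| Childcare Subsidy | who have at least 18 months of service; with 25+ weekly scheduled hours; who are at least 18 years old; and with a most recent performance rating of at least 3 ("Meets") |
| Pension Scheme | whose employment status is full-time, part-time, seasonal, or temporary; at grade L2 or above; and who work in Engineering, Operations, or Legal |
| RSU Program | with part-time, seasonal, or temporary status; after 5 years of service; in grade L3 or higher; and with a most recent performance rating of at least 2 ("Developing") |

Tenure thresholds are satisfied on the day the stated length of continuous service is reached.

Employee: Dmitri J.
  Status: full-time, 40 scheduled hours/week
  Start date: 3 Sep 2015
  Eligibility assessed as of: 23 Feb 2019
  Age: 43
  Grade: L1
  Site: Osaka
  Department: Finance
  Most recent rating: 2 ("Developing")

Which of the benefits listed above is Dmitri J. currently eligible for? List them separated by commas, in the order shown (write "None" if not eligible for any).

Service from 3 Sep 2015 to 23 Feb 2019: 1269 days.
Legal Services Plan — site Osaka ✗ (not Dayton) → not eligible.
Caregiver Leave — status full-time ✓; service 1269 days ≥ 180 days ✓; rating 2 < 4 ✗ → not eligible.
Profit Sharing Plan — status full-time ✓ (not excluded); service 1269 days ≥ 90 days ✓; age 43 ≥ 25 ✓ → eligible.
Vision Plan — status full-time ✓ (not excluded); service 1269 days ≥ 2 years (≈730 days) ✓; dept Finance ✓; age 43 ≥ 25 ✓ → eligible.
Charitable Gift Match — status full-time ✓; service 1269 days ≥ 45 days ✓; dept Finance ✗ → not eligible.
Childcare Subsidy — service 1269 days ≥ 18 months (≈540 days) ✓; 40 hrs/wk ≥ 25 ✓; age 43 ≥ 18 ✓; rating 2 < 3 ✗ → not eligible.
Pension Scheme — status full-time ✓; grade L1 < L2 ✗ → not eligible.
RSU Program — status full-time ✗ (requires part-time, seasonal, or temporary) → not eligible.

Profit Sharing Plan, Vision Plan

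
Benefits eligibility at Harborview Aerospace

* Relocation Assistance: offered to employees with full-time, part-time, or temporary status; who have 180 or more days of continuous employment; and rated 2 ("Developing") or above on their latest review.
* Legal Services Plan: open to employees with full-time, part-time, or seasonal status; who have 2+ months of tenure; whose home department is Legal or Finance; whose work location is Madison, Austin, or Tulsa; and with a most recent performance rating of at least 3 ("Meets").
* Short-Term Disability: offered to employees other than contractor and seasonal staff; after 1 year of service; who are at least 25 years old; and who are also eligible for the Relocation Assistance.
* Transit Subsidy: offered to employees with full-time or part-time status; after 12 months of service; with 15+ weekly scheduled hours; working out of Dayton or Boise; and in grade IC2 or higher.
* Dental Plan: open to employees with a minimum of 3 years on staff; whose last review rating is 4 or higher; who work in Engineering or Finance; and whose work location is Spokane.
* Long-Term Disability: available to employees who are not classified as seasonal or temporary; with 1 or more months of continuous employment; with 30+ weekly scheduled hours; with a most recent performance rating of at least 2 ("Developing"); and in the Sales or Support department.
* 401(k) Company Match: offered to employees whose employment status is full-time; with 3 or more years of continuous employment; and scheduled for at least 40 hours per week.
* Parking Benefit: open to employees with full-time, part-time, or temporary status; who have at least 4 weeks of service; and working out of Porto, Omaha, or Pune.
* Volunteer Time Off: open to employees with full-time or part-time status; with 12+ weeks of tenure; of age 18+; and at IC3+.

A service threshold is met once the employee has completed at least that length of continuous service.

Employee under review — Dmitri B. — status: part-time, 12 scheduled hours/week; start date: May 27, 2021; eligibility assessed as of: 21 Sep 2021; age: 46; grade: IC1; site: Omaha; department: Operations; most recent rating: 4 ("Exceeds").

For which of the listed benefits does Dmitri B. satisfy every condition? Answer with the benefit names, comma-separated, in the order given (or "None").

Service from May 27, 2021 to 21 Sep 2021: 117 days.
Relocation Assistance — status part-time ✓; service 117 days < 180 days ✗ → not eligible.
Legal Services Plan — status part-time ✓; service 117 days ≥ 2 months (≈60 days) ✓; dept Operations ✗ → not eligible.
Short-Term Disability — status part-time ✓ (not excluded); service 117 days < 1 year (≈365 days) ✗ → not eligible.
Transit Subsidy — status part-time ✓; service 117 days < 12 months (≈360 days) ✗ → not eligible.
Dental Plan — service 117 days < 3 years (≈1095 days) ✗ → not eligible.
Long-Term Disability — status part-time ✓ (not excluded); service 117 days ≥ 1 month (≈30 days) ✓; 12 hrs/wk < 30 ✗ → not eligible.
401(k) Company Match — status part-time ✗ (requires full-time) → not eligible.
Parking Benefit — status part-time ✓; service 117 days ≥ 4 weeks (≈28 days) ✓; site Omaha ✓ → eligible.
Volunteer Time Off — status part-time ✓; service 117 days ≥ 12 weeks (≈84 days) ✓; age 46 ≥ 18 ✓; grade IC1 < IC3 ✗ → not eligible.

Parking Benefit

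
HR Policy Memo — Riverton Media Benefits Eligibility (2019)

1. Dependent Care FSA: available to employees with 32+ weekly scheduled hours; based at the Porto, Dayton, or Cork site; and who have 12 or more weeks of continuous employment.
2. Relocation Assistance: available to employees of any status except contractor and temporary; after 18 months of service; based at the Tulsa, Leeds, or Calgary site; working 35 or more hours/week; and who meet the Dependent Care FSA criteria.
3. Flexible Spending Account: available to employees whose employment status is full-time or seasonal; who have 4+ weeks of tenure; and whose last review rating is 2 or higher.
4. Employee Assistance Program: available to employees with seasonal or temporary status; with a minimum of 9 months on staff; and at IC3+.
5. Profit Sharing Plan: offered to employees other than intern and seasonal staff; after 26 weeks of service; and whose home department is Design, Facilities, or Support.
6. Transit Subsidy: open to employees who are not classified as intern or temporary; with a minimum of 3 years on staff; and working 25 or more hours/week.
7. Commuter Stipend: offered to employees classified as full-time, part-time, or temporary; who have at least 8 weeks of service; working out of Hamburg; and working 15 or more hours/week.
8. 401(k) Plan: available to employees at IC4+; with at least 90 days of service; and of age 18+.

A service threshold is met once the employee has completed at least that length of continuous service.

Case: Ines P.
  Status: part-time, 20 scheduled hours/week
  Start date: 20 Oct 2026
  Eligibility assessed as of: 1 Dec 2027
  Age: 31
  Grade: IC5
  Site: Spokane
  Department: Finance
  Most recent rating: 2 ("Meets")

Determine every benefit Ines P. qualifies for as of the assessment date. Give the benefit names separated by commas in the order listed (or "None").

401(k) Plan

Service from 20 Oct 2026 to 1 Dec 2027: 407 days.
Dependent Care FSA — 20 hrs/wk < 32 ✗ → not eligible.
Relocation Assistance — status part-time ✓ (not excluded); service 407 days < 18 months (≈540 days) ✗ → not eligible.
Flexible Spending Account — status part-time ✗ (requires full-time or seasonal) → not eligible.
Employee Assistance Program — status part-time ✗ (requires seasonal or temporary) → not eligible.
Profit Sharing Plan — status part-time ✓ (not excluded); service 407 days ≥ 26 weeks (≈182 days) ✓; dept Finance ✗ → not eligible.
Transit Subsidy — status part-time ✓ (not excluded); service 407 days < 3 years (≈1095 days) ✗ → not eligible.
Commuter Stipend — status part-time ✓; service 407 days ≥ 8 weeks (≈56 days) ✓; site Spokane ✗ (not Hamburg) → not eligible.
401(k) Plan — grade IC5 ≥ IC4 ✓; service 407 days ≥ 90 days ✓; age 31 ≥ 18 ✓ → eligible.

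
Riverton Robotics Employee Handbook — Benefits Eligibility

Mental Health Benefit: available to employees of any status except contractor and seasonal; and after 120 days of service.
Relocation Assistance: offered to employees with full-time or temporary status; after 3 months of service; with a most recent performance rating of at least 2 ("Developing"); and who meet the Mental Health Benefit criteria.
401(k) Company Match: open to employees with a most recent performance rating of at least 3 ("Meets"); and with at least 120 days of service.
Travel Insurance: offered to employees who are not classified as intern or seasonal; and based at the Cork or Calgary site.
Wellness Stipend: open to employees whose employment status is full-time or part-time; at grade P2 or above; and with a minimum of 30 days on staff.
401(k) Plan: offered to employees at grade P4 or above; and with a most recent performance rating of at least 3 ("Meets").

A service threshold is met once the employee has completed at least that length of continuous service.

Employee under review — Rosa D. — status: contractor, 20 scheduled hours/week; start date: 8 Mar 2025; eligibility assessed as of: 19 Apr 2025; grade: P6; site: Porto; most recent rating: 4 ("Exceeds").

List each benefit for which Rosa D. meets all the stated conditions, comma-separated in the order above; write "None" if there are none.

Service from 8 Mar 2025 to 19 Apr 2025: 42 days.
Mental Health Benefit — status contractor ✗ (excluded) → not eligible.
Relocation Assistance — status contractor ✗ (requires full-time or temporary) → not eligible.
401(k) Company Match — rating 4 ≥ 3 ✓; service 42 days < 120 days ✗ → not eligible.
Travel Insurance — status contractor ✓ (not excluded); site Porto ✗ (not Cork or Calgary) → not eligible.
Wellness Stipend — status contractor ✗ (requires full-time or part-time) → not eligible.
401(k) Plan — grade P6 ≥ P4 ✓; rating 4 ≥ 3 ✓ → eligible.

401(k) Plan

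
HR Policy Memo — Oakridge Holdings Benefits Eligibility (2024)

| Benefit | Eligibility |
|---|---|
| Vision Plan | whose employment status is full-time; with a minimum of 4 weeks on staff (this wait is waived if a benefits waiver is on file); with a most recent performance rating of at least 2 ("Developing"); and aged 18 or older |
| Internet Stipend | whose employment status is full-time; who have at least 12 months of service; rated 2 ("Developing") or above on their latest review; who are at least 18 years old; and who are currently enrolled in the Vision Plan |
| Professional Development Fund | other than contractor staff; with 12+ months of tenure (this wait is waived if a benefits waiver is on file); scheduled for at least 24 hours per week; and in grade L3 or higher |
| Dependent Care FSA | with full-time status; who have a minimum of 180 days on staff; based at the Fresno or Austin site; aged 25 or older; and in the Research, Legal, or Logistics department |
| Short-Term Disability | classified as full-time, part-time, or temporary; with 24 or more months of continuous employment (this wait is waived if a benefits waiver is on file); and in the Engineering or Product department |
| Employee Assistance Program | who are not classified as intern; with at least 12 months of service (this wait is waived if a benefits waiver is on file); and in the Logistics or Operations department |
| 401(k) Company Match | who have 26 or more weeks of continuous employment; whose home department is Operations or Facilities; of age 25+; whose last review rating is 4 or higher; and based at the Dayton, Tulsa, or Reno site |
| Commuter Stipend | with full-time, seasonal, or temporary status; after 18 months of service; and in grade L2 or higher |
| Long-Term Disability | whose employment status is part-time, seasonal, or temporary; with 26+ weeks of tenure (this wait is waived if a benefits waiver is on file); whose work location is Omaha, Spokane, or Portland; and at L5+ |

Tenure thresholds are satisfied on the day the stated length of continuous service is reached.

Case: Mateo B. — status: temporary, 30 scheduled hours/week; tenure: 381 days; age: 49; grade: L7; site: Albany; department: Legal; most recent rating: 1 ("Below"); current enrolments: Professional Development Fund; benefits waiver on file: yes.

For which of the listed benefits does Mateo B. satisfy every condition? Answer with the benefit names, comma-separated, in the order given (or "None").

Vision Plan — status temporary ✗ (requires full-time) → not eligible.
Internet Stipend — status temporary ✗ (requires full-time) → not eligible.
Professional Development Fund — status temporary ✓ (not excluded); benefits waiver on file ✓; 30 hrs/wk ≥ 24 ✓; grade L7 ≥ L3 ✓ → eligible.
Dependent Care FSA — status temporary ✗ (requires full-time) → not eligible.
Short-Term Disability — status temporary ✓; benefits waiver on file ✓; dept Legal ✗ → not eligible.
Employee Assistance Program — status temporary ✓ (not excluded); benefits waiver on file ✓; dept Legal ✗ → not eligible.
401(k) Company Match — service 381 days ≥ 26 weeks (≈182 days) ✓; dept Legal ✗ → not eligible.
Commuter Stipend — status temporary ✓; service 381 days < 18 months (≈540 days) ✗ → not eligible.
Long-Term Disability — status temporary ✓; benefits waiver on file ✓; site Albany ✗ (not Omaha, Spokane, or Portland) → not eligible.

Professional Development Fund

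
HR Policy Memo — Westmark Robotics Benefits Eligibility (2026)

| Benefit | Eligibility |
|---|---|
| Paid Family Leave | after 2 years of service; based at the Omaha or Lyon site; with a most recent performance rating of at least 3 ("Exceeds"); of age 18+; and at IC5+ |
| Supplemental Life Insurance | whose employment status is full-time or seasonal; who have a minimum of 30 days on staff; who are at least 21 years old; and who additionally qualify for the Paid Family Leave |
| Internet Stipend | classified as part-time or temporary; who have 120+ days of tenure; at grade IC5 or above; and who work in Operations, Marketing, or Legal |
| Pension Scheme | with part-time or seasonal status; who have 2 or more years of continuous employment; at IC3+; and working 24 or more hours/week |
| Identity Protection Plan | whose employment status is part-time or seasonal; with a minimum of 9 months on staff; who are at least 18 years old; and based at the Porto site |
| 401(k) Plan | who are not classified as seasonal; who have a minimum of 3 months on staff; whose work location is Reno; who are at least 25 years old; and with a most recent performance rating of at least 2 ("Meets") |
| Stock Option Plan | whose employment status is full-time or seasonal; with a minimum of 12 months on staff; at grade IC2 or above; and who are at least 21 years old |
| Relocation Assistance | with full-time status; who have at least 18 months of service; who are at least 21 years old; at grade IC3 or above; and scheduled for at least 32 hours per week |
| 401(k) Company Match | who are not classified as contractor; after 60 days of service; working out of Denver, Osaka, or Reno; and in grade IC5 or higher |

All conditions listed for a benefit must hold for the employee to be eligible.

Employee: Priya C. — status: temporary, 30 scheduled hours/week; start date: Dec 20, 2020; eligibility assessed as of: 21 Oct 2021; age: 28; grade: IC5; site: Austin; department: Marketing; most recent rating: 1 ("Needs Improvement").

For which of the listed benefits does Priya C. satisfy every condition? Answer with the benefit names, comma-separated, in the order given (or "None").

Internet Stipend

Service from Dec 20, 2020 to 21 Oct 2021: 305 days.
Paid Family Leave — service 305 days < 2 years (≈730 days) ✗ → not eligible.
Supplemental Life Insurance — status temporary ✗ (requires full-time or seasonal) → not eligible.
Internet Stipend — status temporary ✓; service 305 days ≥ 120 days ✓; grade IC5 ≥ IC5 ✓; dept Marketing ✓ → eligible.
Pension Scheme — status temporary ✗ (requires part-time or seasonal) → not eligible.
Identity Protection Plan — status temporary ✗ (requires part-time or seasonal) → not eligible.
401(k) Plan — status temporary ✓ (not excluded); service 305 days ≥ 3 months (≈90 days) ✓; site Austin ✗ (not Reno) → not eligible.
Stock Option Plan — status temporary ✗ (requires full-time or seasonal) → not eligible.
Relocation Assistance — status temporary ✗ (requires full-time) → not eligible.
401(k) Company Match — status temporary ✓ (not excluded); service 305 days ≥ 60 days ✓; site Austin ✗ (not Denver, Osaka, or Reno) → not eligible.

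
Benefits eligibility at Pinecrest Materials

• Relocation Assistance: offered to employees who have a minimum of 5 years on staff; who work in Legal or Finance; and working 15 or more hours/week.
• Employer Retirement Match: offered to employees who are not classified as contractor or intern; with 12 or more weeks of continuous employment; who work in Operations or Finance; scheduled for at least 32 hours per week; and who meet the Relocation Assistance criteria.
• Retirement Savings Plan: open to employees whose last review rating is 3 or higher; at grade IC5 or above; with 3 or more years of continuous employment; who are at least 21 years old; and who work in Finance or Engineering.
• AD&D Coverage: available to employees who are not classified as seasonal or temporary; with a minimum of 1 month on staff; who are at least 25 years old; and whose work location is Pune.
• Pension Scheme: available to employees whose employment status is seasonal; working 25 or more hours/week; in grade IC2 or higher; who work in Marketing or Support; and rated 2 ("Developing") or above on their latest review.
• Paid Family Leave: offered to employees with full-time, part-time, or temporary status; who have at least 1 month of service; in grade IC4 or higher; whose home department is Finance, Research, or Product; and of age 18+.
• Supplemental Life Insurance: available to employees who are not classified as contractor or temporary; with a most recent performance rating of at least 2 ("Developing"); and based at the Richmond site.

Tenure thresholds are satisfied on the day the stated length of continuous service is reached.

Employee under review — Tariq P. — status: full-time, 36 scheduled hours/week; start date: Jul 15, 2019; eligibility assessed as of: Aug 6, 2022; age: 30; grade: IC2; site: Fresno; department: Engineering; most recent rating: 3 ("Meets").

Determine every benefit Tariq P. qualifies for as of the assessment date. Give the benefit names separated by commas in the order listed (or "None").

None

Service from Jul 15, 2019 to Aug 6, 2022: 1118 days.
Relocation Assistance — service 1118 days < 5 years (≈1825 days) ✗ → not eligible.
Employer Retirement Match — status full-time ✓ (not excluded); service 1118 days ≥ 12 weeks (≈84 days) ✓; dept Engineering ✗ → not eligible.
Retirement Savings Plan — rating 3 ≥ 3 ✓; grade IC2 < IC5 ✗ → not eligible.
AD&D Coverage — status full-time ✓ (not excluded); service 1118 days ≥ 1 month (≈30 days) ✓; age 30 ≥ 25 ✓; site Fresno ✗ (not Pune) → not eligible.
Pension Scheme — status full-time ✗ (requires seasonal) → not eligible.
Paid Family Leave — status full-time ✓; service 1118 days ≥ 1 month (≈30 days) ✓; grade IC2 < IC4 ✗ → not eligible.
Supplemental Life Insurance — status full-time ✓ (not excluded); rating 3 ≥ 2 ✓; site Fresno ✗ (not Richmond) → not eligible.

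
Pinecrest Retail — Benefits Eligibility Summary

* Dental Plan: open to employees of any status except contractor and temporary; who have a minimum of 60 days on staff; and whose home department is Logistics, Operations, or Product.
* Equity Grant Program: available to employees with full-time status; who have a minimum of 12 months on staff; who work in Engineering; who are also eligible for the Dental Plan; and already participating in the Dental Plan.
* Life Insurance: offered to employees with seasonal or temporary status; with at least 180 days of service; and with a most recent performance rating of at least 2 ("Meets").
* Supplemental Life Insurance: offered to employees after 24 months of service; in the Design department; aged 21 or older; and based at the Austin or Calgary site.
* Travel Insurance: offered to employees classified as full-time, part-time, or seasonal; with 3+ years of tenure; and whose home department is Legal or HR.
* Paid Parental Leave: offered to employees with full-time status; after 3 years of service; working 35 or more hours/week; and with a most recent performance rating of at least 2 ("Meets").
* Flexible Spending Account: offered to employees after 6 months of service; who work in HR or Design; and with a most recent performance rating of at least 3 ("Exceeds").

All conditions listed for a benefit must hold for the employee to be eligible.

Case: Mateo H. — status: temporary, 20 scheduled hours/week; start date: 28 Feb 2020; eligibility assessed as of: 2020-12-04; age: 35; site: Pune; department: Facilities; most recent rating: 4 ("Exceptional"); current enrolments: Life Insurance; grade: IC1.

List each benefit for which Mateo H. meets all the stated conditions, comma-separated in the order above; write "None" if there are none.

Life Insurance

Service from 28 Feb 2020 to 2020-12-04: 280 days.
Dental Plan — status temporary ✗ (excluded) → not eligible.
Equity Grant Program — status temporary ✗ (requires full-time) → not eligible.
Life Insurance — status temporary ✓; service 280 days ≥ 180 days ✓; rating 4 ≥ 2 ✓ → eligible.
Supplemental Life Insurance — service 280 days < 24 months (≈720 days) ✗ → not eligible.
Travel Insurance — status temporary ✗ (requires full-time, part-time, or seasonal) → not eligible.
Paid Parental Leave — status temporary ✗ (requires full-time) → not eligible.
Flexible Spending Account — service 280 days ≥ 6 months (≈180 days) ✓; dept Facilities ✗ → not eligible.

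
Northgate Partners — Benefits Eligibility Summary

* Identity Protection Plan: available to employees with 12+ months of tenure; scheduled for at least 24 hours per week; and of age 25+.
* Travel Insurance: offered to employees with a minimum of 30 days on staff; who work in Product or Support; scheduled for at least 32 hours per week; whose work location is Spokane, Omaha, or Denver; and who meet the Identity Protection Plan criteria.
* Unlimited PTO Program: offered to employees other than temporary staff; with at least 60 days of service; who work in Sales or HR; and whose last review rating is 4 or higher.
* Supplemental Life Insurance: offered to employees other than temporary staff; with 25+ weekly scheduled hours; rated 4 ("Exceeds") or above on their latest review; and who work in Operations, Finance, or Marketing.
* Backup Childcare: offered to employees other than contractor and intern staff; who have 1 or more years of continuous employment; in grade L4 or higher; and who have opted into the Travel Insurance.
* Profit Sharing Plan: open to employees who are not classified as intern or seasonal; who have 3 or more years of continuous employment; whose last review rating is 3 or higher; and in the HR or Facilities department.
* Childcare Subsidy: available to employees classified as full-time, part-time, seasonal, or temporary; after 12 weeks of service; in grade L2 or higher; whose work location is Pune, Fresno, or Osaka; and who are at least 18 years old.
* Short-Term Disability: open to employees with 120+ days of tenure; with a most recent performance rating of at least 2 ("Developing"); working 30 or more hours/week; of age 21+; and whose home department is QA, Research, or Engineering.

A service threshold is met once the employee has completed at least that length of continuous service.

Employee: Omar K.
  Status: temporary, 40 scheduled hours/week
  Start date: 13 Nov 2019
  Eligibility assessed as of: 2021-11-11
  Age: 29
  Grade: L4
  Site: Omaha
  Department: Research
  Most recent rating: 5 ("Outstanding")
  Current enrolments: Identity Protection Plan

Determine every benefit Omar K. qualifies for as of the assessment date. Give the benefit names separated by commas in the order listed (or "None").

Identity Protection Plan, Short-Term Disability

Service from 13 Nov 2019 to 2021-11-11: 729 days.
Identity Protection Plan — service 729 days ≥ 12 months (≈360 days) ✓; 40 hrs/wk ≥ 24 ✓; age 29 ≥ 25 ✓ → eligible.
Travel Insurance — service 729 days ≥ 30 days ✓; dept Research ✗ → not eligible.
Unlimited PTO Program — status temporary ✗ (excluded) → not eligible.
Supplemental Life Insurance — status temporary ✗ (excluded) → not eligible.
Backup Childcare — status temporary ✓ (not excluded); service 729 days ≥ 1 year (≈365 days) ✓; grade L4 ≥ L4 ✓; not enrolled in Travel Insurance ✗ → not eligible.
Profit Sharing Plan — status temporary ✓ (not excluded); service 729 days < 3 years (≈1095 days) ✗ → not eligible.
Childcare Subsidy — status temporary ✓; service 729 days ≥ 12 weeks (≈84 days) ✓; grade L4 ≥ L2 ✓; site Omaha ✗ (not Pune, Fresno, or Osaka) → not eligible.
Short-Term Disability — service 729 days ≥ 120 days ✓; rating 5 ≥ 2 ✓; 40 hrs/wk ≥ 30 ✓; age 29 ≥ 21 ✓; dept Research ✓ → eligible.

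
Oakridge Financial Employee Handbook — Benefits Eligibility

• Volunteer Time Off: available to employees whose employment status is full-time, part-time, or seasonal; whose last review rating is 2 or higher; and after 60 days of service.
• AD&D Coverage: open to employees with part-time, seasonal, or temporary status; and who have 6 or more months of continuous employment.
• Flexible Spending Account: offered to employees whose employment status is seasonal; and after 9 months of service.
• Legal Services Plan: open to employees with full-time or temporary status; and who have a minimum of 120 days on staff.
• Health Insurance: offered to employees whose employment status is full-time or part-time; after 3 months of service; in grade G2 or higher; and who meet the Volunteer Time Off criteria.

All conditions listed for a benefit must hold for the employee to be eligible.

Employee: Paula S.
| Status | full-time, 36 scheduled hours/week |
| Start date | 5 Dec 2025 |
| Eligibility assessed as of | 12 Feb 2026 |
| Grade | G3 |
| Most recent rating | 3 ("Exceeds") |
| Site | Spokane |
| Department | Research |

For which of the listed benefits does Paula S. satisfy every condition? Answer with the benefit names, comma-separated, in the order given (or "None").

Volunteer Time Off

Service from 5 Dec 2025 to 12 Feb 2026: 69 days.
Volunteer Time Off — status full-time ✓; rating 3 ≥ 2 ✓; service 69 days ≥ 60 days ✓ → eligible.
AD&D Coverage — status full-time ✗ (requires part-time, seasonal, or temporary) → not eligible.
Flexible Spending Account — status full-time ✗ (requires seasonal) → not eligible.
Legal Services Plan — status full-time ✓; service 69 days < 120 days ✗ → not eligible.
Health Insurance — status full-time ✓; service 69 days < 3 months (≈90 days) ✗ → not eligible.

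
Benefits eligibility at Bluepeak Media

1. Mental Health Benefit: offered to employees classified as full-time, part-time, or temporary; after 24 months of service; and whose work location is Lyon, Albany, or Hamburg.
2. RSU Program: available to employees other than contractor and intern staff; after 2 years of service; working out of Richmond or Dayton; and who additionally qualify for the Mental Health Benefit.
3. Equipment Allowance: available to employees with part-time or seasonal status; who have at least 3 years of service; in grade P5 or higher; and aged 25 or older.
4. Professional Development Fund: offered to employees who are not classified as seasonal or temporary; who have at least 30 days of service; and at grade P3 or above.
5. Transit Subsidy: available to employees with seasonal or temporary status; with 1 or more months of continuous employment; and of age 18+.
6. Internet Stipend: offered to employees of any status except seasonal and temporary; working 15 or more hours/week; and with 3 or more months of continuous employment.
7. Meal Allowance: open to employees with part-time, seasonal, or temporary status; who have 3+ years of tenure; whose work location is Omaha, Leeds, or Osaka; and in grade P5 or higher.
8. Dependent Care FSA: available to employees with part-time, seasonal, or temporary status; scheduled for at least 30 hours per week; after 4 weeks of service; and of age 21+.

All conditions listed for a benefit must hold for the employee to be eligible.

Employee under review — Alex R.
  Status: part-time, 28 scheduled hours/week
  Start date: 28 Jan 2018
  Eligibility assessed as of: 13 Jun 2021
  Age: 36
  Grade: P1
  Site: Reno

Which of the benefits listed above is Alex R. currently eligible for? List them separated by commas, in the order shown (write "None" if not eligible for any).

Service from 28 Jan 2018 to 13 Jun 2021: 1232 days.
Mental Health Benefit — status part-time ✓; service 1232 days ≥ 24 months (≈720 days) ✓; site Reno ✗ (not Lyon, Albany, or Hamburg) → not eligible.
RSU Program — status part-time ✓ (not excluded); service 1232 days ≥ 2 years (≈730 days) ✓; site Reno ✗ (not Richmond or Dayton) → not eligible.
Equipment Allowance — status part-time ✓; service 1232 days ≥ 3 years (≈1095 days) ✓; grade P1 < P5 ✗ → not eligible.
Professional Development Fund — status part-time ✓ (not excluded); service 1232 days ≥ 30 days ✓; grade P1 < P3 ✗ → not eligible.
Transit Subsidy — status part-time ✗ (requires seasonal or temporary) → not eligible.
Internet Stipend — status part-time ✓ (not excluded); 28 hrs/wk ≥ 15 ✓; service 1232 days ≥ 3 months (≈90 days) ✓ → eligible.
Meal Allowance — status part-time ✓; service 1232 days ≥ 3 years (≈1095 days) ✓; site Reno ✗ (not Omaha, Leeds, or Osaka) → not eligible.
Dependent Care FSA — status part-time ✓; 28 hrs/wk < 30 ✗ → not eligible.

Internet Stipend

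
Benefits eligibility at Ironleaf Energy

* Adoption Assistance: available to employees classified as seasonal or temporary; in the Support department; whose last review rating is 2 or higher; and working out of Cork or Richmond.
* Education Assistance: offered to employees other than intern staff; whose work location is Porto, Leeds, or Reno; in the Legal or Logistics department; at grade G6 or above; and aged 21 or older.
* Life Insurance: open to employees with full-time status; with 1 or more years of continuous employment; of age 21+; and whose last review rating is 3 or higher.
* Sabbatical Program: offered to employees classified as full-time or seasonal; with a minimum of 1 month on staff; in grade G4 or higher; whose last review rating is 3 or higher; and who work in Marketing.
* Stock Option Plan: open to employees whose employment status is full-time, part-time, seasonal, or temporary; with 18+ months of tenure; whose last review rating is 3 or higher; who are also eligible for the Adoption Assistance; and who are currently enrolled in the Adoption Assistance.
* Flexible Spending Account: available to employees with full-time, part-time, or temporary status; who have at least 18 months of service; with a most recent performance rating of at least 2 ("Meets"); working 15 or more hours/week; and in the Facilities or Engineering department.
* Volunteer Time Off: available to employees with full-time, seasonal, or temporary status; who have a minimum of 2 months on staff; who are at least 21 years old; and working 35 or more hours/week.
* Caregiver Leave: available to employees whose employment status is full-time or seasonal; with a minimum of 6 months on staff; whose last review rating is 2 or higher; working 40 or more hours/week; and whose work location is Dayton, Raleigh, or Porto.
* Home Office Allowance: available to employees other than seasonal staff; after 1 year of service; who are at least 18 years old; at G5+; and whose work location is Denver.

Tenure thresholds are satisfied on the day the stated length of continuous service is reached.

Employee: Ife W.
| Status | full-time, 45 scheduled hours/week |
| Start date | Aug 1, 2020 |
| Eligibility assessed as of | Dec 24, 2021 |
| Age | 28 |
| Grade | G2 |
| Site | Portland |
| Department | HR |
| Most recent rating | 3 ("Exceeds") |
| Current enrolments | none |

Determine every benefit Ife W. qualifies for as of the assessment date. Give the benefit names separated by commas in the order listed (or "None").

Life Insurance, Volunteer Time Off

Service from Aug 1, 2020 to Dec 24, 2021: 510 days.
Adoption Assistance — status full-time ✗ (requires seasonal or temporary) → not eligible.
Education Assistance — status full-time ✓ (not excluded); site Portland ✗ (not Porto, Leeds, or Reno) → not eligible.
Life Insurance — status full-time ✓; service 510 days ≥ 1 year (≈365 days) ✓; age 28 ≥ 21 ✓; rating 3 ≥ 3 ✓ → eligible.
Sabbatical Program — status full-time ✓; service 510 days ≥ 1 month (≈30 days) ✓; grade G2 < G4 ✗ → not eligible.
Stock Option Plan — status full-time ✓; service 510 days < 18 months (≈540 days) ✗ → not eligible.
Flexible Spending Account — status full-time ✓; service 510 days < 18 months (≈540 days) ✗ → not eligible.
Volunteer Time Off — status full-time ✓; service 510 days ≥ 2 months (≈60 days) ✓; age 28 ≥ 21 ✓; 45 hrs/wk ≥ 35 ✓ → eligible.
Caregiver Leave — status full-time ✓; service 510 days ≥ 6 months (≈180 days) ✓; rating 3 ≥ 2 ✓; 45 hrs/wk ≥ 40 ✓; site Portland ✗ (not Dayton, Raleigh, or Porto) → not eligible.
Home Office Allowance — status full-time ✓ (not excluded); service 510 days ≥ 1 year (≈365 days) ✓; age 28 ≥ 18 ✓; grade G2 < G5 ✗ → not eligible.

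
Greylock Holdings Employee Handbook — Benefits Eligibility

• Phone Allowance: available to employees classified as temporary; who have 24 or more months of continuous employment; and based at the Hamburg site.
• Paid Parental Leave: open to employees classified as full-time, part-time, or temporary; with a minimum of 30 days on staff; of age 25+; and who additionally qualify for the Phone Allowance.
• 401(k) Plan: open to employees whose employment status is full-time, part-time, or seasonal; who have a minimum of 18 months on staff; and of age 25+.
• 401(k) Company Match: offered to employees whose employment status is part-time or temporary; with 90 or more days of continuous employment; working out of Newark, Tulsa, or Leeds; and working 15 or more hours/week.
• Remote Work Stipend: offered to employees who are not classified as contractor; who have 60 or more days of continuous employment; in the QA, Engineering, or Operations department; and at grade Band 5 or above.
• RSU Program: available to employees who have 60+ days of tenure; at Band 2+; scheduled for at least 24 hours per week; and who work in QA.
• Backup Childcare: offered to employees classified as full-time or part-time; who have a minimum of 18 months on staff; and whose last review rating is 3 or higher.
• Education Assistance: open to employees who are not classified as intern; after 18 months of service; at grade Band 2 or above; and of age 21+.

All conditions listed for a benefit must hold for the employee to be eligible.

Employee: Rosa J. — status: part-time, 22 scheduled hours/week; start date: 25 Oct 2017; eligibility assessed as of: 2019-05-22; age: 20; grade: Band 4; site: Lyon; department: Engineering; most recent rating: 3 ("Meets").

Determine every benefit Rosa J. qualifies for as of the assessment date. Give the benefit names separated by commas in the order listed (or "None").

Service from 25 Oct 2017 to 2019-05-22: 574 days.
Phone Allowance — status part-time ✗ (requires temporary) → not eligible.
Paid Parental Leave — status part-time ✓; service 574 days ≥ 30 days ✓; age 20 < 25 ✗ → not eligible.
401(k) Plan — status part-time ✓; service 574 days ≥ 18 months (≈540 days) ✓; age 20 < 25 ✗ → not eligible.
401(k) Company Match — status part-time ✓; service 574 days ≥ 90 days ✓; site Lyon ✗ (not Newark, Tulsa, or Leeds) → not eligible.
Remote Work Stipend — status part-time ✓ (not excluded); service 574 days ≥ 60 days ✓; dept Engineering ✓; grade Band 4 < Band 5 ✗ → not eligible.
RSU Program — service 574 days ≥ 60 days ✓; grade Band 4 ≥ Band 2 ✓; 22 hrs/wk < 24 ✗ → not eligible.
Backup Childcare — status part-time ✓; service 574 days ≥ 18 months (≈540 days) ✓; rating 3 ≥ 3 ✓ → eligible.
Education Assistance — status part-time ✓ (not excluded); service 574 days ≥ 18 months (≈540 days) ✓; grade Band 4 ≥ Band 2 ✓; age 20 < 21 ✗ → not eligible.

Backup Childcare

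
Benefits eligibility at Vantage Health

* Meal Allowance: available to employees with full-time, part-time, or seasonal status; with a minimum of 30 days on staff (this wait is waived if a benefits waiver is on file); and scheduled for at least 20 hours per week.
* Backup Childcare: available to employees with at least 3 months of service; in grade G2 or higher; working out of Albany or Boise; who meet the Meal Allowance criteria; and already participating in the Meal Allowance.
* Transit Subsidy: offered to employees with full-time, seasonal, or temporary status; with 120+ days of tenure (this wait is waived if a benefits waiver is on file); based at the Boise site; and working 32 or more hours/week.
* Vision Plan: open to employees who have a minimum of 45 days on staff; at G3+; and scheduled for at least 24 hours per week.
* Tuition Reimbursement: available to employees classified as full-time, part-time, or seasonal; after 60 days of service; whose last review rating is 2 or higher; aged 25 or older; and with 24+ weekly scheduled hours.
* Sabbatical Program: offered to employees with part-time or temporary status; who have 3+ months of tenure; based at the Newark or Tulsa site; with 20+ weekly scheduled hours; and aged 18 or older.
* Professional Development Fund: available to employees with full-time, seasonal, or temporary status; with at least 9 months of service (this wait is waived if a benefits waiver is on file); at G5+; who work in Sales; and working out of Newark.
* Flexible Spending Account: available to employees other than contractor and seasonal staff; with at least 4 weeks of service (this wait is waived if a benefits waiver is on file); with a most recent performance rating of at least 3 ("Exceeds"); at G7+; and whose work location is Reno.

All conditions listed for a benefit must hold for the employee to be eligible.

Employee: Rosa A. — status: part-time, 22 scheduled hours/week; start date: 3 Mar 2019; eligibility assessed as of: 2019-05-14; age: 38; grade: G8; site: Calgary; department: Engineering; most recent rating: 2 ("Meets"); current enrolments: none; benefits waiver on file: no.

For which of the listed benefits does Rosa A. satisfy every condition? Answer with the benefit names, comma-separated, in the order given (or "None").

Service from 3 Mar 2019 to 2019-05-14: 72 days.
Meal Allowance — status part-time ✓; no waiver, service 72 days ≥ 30 days ✓; 22 hrs/wk ≥ 20 ✓ → eligible.
Backup Childcare — service 72 days < 3 months (≈90 days) ✗ → not eligible.
Transit Subsidy — status part-time ✗ (requires full-time, seasonal, or temporary) → not eligible.
Vision Plan — service 72 days ≥ 45 days ✓; grade G8 ≥ G3 ✓; 22 hrs/wk < 24 ✗ → not eligible.
Tuition Reimbursement — status part-time ✓; service 72 days ≥ 60 days ✓; rating 2 ≥ 2 ✓; age 38 ≥ 25 ✓; 22 hrs/wk < 24 ✗ → not eligible.
Sabbatical Program — status part-time ✓; service 72 days < 3 months (≈90 days) ✗ → not eligible.
Professional Development Fund — status part-time ✗ (requires full-time, seasonal, or temporary) → not eligible.
Flexible Spending Account — status part-time ✓ (not excluded); no waiver, service 72 days ≥ 4 weeks (≈28 days) ✓; rating 2 < 3 ✗ → not eligible.

Meal Allowance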